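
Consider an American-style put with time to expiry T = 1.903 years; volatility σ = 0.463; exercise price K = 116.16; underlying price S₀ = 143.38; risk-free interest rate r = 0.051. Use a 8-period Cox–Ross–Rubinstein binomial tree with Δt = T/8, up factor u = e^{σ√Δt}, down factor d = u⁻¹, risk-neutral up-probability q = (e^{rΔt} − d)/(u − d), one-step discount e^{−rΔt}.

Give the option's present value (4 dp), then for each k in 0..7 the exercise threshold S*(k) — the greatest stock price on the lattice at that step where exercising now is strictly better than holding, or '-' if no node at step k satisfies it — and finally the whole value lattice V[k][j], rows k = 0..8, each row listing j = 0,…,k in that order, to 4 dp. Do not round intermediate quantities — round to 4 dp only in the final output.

price = 17.0316
boundary = - - - - 58.1039 46.3591 58.1039 72.8243
tree:
17.0316
24.2311 9.3737
33.5272 14.4013 3.9606
44.9260 21.5728 6.7066 0.9741
58.0561 31.3196 11.1670 1.8624 0.0000
69.8009 43.7163 18.1853 3.5608 0.0000 0.0000
79.1717 58.0561 28.7174 6.8079 0.0000 0.0000 0.0000
86.6484 69.8009 43.3357 13.0162 0.0000 0.0000 0.0000 0.0000
92.6137 79.1717 58.0561 24.8860 0.0000 0.0000 0.0000 0.0000 0.0000

Δt=0.23788, u=1.25335, d=0.79786, q=0.47058, disc=e^(-rΔt)=0.98794
k=8 terminal: V=max(K-S,0) → 92.6137 79.1717 58.0561 24.8860 0.0000 0.0000 0.0000 0.0000 0.0000
k=7: j=0 S=29.5116 intr=86.6484 cont=85.2477 V=86.6484[EX]; j=1 S=46.3591 intr=69.8009 cont=68.4002 V=69.8009[EX]; j=2 S=72.8243 intr=43.3357 cont=41.9350 V=43.3357[EX]; j=3 S=114.3978 intr=1.7622 cont=13.0162 V=13.0162[hold]; j=4 S=179.7047 intr=0.0000 cont=0.0000 V=0.0000[hold]; j=5 S=282.2936 intr=0.0000 cont=0.0000 V=0.0000[hold]; j=6 S=443.4479 intr=0.0000 cont=0.0000 V=0.0000[hold]; j=7 S=696.6011 intr=0.0000 cont=0.0000 V=0.0000[hold]  S*(7)=72.8243
k=6: j=0 S=36.9883 intr=79.1717 cont=77.7711 V=79.1717[EX]; j=1 S=58.1039 intr=58.0561 cont=56.6554 V=58.0561[EX]; j=2 S=91.2740 intr=24.8860 cont=28.7174 V=28.7174[hold]; j=3 S=143.3800 intr=0.0000 cont=6.8079 V=6.8079[hold]; j=4 S=225.2320 intr=0.0000 cont=0.0000 V=0.0000[hold]; j=5 S=353.8114 intr=0.0000 cont=0.0000 V=0.0000[hold]; j=6 S=555.7934 intr=0.0000 cont=0.0000 V=0.0000[hold]  S*(6)=58.1039
k=5: j=0 S=46.3591 intr=69.8009 cont=68.4002 V=69.8009[EX]; j=1 S=72.8243 intr=43.3357 cont=43.7163 V=43.7163[hold]; j=2 S=114.3978 intr=1.7622 cont=18.1853 V=18.1853[hold]; j=3 S=179.7047 intr=0.0000 cont=3.5608 V=3.5608[hold]; j=4 S=282.2936 intr=0.0000 cont=0.0000 V=0.0000[hold]; j=5 S=443.4479 intr=0.0000 cont=0.0000 V=0.0000[hold]  S*(5)=46.3591
k=4: j=0 S=58.1039 intr=58.0561 cont=56.8323 V=58.0561[EX]; j=1 S=91.2740 intr=24.8860 cont=31.3196 V=31.3196[hold]; j=2 S=143.3800 intr=0.0000 cont=11.1670 V=11.1670[hold]; j=3 S=225.2320 intr=0.0000 cont=1.8624 V=1.8624[hold]; j=4 S=353.8114 intr=0.0000 cont=0.0000 V=0.0000[hold]  S*(4)=58.1039
k=3: j=0 S=72.8243 intr=43.3357 cont=44.9260 V=44.9260[hold]; j=1 S=114.3978 intr=1.7622 cont=21.5728 V=21.5728[hold]; j=2 S=179.7047 intr=0.0000 cont=6.7066 V=6.7066[hold]; j=3 S=282.2936 intr=0.0000 cont=0.9741 V=0.9741[hold]  S*(3)=-
k=2: j=0 S=91.2740 intr=24.8860 cont=33.5272 V=33.5272[hold]; j=1 S=143.3800 intr=0.0000 cont=14.4013 V=14.4013[hold]; j=2 S=225.2320 intr=0.0000 cont=3.9606 V=3.9606[hold]  S*(2)=-
k=1: j=0 S=114.3978 intr=1.7622 cont=24.2311 V=24.2311[hold]; j=1 S=179.7047 intr=0.0000 cont=9.3737 V=9.3737[hold]  S*(1)=-
k=0: j=0 S=143.3800 intr=0.0000 cont=17.0316 V=17.0316[hold]  S*(0)=-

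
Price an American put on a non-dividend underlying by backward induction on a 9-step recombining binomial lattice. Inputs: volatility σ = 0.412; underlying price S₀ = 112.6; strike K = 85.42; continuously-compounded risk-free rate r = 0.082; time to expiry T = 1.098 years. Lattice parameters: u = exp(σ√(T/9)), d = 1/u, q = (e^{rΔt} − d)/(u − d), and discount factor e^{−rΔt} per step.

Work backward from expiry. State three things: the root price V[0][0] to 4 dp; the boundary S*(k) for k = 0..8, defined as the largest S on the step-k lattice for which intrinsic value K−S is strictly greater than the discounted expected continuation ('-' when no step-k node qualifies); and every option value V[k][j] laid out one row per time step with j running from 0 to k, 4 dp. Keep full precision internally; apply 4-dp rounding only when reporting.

price = 4.8701
boundary = - - - - - 54.8342 63.3212 54.8342 63.3212
tree:
4.8701
7.4544 2.3726
11.1294 3.9134 0.8729
16.1429 6.3180 1.5770 0.1834
22.6457 9.9367 2.8107 0.3696 0.0000
30.5858 15.1271 4.9237 0.7450 0.0000 0.0000
37.9352 22.0988 8.4294 1.5017 0.0000 0.0000 0.0000
44.2996 30.5858 13.9772 3.0270 0.0000 0.0000 0.0000 0.0000
49.8110 37.9352 22.0988 6.1013 0.0000 0.0000 0.0000 0.0000 0.0000
54.5837 44.2996 30.5858 12.2983 0.0000 0.0000 0.0000 0.0000 0.0000 0.0000

Δt=0.12200, u=1.15477, d=0.86597, q=0.49890, disc=e^(-rΔt)=0.99005
k=9 terminal: V=max(K-S,0) → 54.5837 44.2996 30.5858 12.2983 0.0000 0.0000 0.0000 0.0000 0.0000 0.0000
k=8: j=0 S=35.6090 intr=49.8110 cont=48.9607 V=49.8110[EX]; j=1 S=47.4848 intr=37.9352 cont=37.0849 V=37.9352[EX]; j=2 S=63.3212 intr=22.0988 cont=21.2485 V=22.0988[EX]; j=3 S=84.4391 intr=0.9809 cont=6.1013 V=6.1013[hold]; j=4 S=112.6000 intr=0.0000 cont=0.0000 V=0.0000[hold]; j=5 S=150.1527 intr=0.0000 cont=0.0000 V=0.0000[hold]; j=6 S=200.2293 intr=0.0000 cont=0.0000 V=0.0000[hold]; j=7 S=267.0068 intr=0.0000 cont=0.0000 V=0.0000[hold]; j=8 S=356.0549 intr=0.0000 cont=0.0000 V=0.0000[hold]  S*(8)=63.3212
k=7: j=0 S=41.1204 intr=44.2996 cont=43.4493 V=44.2996[EX]; j=1 S=54.8342 intr=30.5858 cont=29.7355 V=30.5858[EX]; j=2 S=73.1217 intr=12.2983 cont=13.9772 V=13.9772[hold]; j=3 S=97.5082 intr=0.0000 cont=3.0270 V=3.0270[hold]; j=4 S=130.0277 intr=0.0000 cont=0.0000 V=0.0000[hold]; j=5 S=173.3925 intr=0.0000 cont=0.0000 V=0.0000[hold]; j=6 S=231.2198 intr=0.0000 cont=0.0000 V=0.0000[hold]; j=7 S=308.3328 intr=0.0000 cont=0.0000 V=0.0000[hold]  S*(7)=54.8342
k=6: j=0 S=47.4848 intr=37.9352 cont=37.0849 V=37.9352[EX]; j=1 S=63.3212 intr=22.0988 cont=22.0778 V=22.0988[EX]; j=2 S=84.4391 intr=0.9809 cont=8.4294 V=8.4294[hold]; j=3 S=112.6000 intr=0.0000 cont=1.5017 V=1.5017[hold]; j=4 S=150.1527 intr=0.0000 cont=0.0000 V=0.0000[hold]; j=5 S=200.2293 intr=0.0000 cont=0.0000 V=0.0000[hold]; j=6 S=267.0068 intr=0.0000 cont=0.0000 V=0.0000[hold]  S*(6)=63.3212
k=5: j=0 S=54.8342 intr=30.5858 cont=29.7355 V=30.5858[EX]; j=1 S=73.1217 intr=12.2983 cont=15.1271 V=15.1271[hold]; j=2 S=97.5082 intr=0.0000 cont=4.9237 V=4.9237[hold]; j=3 S=130.0277 intr=0.0000 cont=0.7450 V=0.7450[hold]; j=4 S=173.3925 intr=0.0000 cont=0.0000 V=0.0000[hold]; j=5 S=231.2198 intr=0.0000 cont=0.0000 V=0.0000[hold]  S*(5)=54.8342
k=4: j=0 S=63.3212 intr=22.0988 cont=22.6457 V=22.6457[hold]; j=1 S=84.4391 intr=0.9809 cont=9.9367 V=9.9367[hold]; j=2 S=112.6000 intr=0.0000 cont=2.8107 V=2.8107[hold]; j=3 S=150.1527 intr=0.0000 cont=0.3696 V=0.3696[hold]; j=4 S=200.2293 intr=0.0000 cont=0.0000 V=0.0000[hold]  S*(4)=-
k=3: j=0 S=73.1217 intr=12.2983 cont=16.1429 V=16.1429[hold]; j=1 S=97.5082 intr=0.0000 cont=6.3180 V=6.3180[hold]; j=2 S=130.0277 intr=0.0000 cont=1.5770 V=1.5770[hold]; j=3 S=173.3925 intr=0.0000 cont=0.1834 V=0.1834[hold]  S*(3)=-
k=2: j=0 S=84.4391 intr=0.9809 cont=11.1294 V=11.1294[hold]; j=1 S=112.6000 intr=0.0000 cont=3.9134 V=3.9134[hold]; j=2 S=150.1527 intr=0.0000 cont=0.8729 V=0.8729[hold]  S*(2)=-
k=1: j=0 S=97.5082 intr=0.0000 cont=7.4544 V=7.4544[hold]; j=1 S=130.0277 intr=0.0000 cont=2.3726 V=2.3726[hold]  S*(1)=-
k=0: j=0 S=112.6000 intr=0.0000 cont=4.8701 V=4.8701[hold]  S*(0)=-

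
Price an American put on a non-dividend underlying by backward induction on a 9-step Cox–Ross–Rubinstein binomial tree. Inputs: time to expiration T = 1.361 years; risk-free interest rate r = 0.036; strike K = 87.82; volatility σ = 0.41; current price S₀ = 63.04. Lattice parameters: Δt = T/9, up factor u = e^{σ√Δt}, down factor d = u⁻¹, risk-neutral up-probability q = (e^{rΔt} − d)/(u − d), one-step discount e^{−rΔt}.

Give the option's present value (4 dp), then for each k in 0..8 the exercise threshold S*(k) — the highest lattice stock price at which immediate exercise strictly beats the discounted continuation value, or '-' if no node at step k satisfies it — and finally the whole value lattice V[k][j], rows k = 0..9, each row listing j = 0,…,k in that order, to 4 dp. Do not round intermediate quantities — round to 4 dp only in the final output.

price = 27.9063
boundary = - - 45.8279 39.0739 45.8279 53.7493 45.8279 53.7493 63.0400
tree:
27.9063
34.7066 20.7776
41.9921 27.1241 14.0642
48.7461 34.3185 19.5548 8.2116
54.5047 41.9921 26.3066 12.3837 3.7361
59.4146 48.7461 34.0707 18.1039 6.2602 1.0142
63.6009 54.5047 41.9921 25.4546 10.2602 1.9509 0.0000
67.1702 59.4146 48.7461 34.0707 16.3091 3.7525 0.0000 0.0000
70.2135 63.6009 54.5047 41.9921 24.7800 7.2179 0.0000 0.0000 0.0000
72.8083 67.1702 59.4146 48.7461 34.0707 13.8834 0.0000 0.0000 0.0000 0.0000

params: Δt=0.15122 u=1.17285 d=0.85262 q=0.47727 e^(-rΔt)=0.99457
t_9 payoffs: 72.8083 67.1702 59.4146 48.7461 34.0707 13.8834 0.0000 0.0000 0.0000 0.0000
t_8: node(8,0) S=17.6065 payoff=70.2135 vs cont=69.7367 → 70.2135 [stop]  node(8,1) S=24.2191 payoff=63.6009 vs cont=63.1241 → 63.6009 [stop]  node(8,2) S=33.3153 payoff=54.5047 vs cont=54.0279 → 54.5047 [stop]  node(8,3) S=45.8279 payoff=41.9921 vs cont=41.5153 → 41.9921 [stop]  node(8,4) S=63.0400 payoff=24.7800 vs cont=24.3032 → 24.7800 [stop]  node(8,5) S=86.7166 payoff=1.1034 vs cont=7.2179 → 7.2179 [wait]  node(8,6) S=119.2857 payoff=0.0000 vs cont=0.0000 → 0.0000 [wait]  node(8,7) S=164.0870 payoff=0.0000 vs cont=0.0000 → 0.0000 [wait]  node(8,8) S=225.7150 payoff=0.0000 vs cont=0.0000 → 0.0000 [wait]  ⇒ S*(8)=63.0400
t_7: node(7,0) S=20.6498 payoff=67.1702 vs cont=66.6934 → 67.1702 [stop]  node(7,1) S=28.4054 payoff=59.4146 vs cont=58.9378 → 59.4146 [stop]  node(7,2) S=39.0739 payoff=48.7461 vs cont=48.2693 → 48.7461 [stop]  node(7,3) S=53.7493 payoff=34.0707 vs cont=33.5939 → 34.0707 [stop]  node(7,4) S=73.9366 payoff=13.8834 vs cont=16.3091 → 16.3091 [wait]  node(7,5) S=101.7057 payoff=0.0000 vs cont=3.7525 → 3.7525 [wait]  node(7,6) S=139.9044 payoff=0.0000 vs cont=0.0000 → 0.0000 [wait]  node(7,7) S=192.4497 payoff=0.0000 vs cont=0.0000 → 0.0000 [wait]  ⇒ S*(7)=53.7493
t_6: node(6,0) S=24.2191 payoff=63.6009 vs cont=63.1241 → 63.6009 [stop]  node(6,1) S=33.3153 payoff=54.5047 vs cont=54.0279 → 54.5047 [stop]  node(6,2) S=45.8279 payoff=41.9921 vs cont=41.5153 → 41.9921 [stop]  node(6,3) S=63.0400 payoff=24.7800 vs cont=25.4546 → 25.4546 [wait]  node(6,4) S=86.7166 payoff=1.1034 vs cont=10.2602 → 10.2602 [wait]  node(6,5) S=119.2857 payoff=0.0000 vs cont=1.9509 → 1.9509 [wait]  node(6,6) S=164.0870 payoff=0.0000 vs cont=0.0000 → 0.0000 [wait]  ⇒ S*(6)=45.8279
t_5: node(5,0) S=28.4054 payoff=59.4146 vs cont=58.9378 → 59.4146 [stop]  node(5,1) S=39.0739 payoff=48.7461 vs cont=48.2693 → 48.7461 [stop]  node(5,2) S=53.7493 payoff=34.0707 vs cont=33.9141 → 34.0707 [stop]  node(5,3) S=73.9366 payoff=13.8834 vs cont=18.1039 → 18.1039 [wait]  node(5,4) S=101.7057 payoff=0.0000 vs cont=6.2602 → 6.2602 [wait]  node(5,5) S=139.9044 payoff=0.0000 vs cont=1.0142 → 1.0142 [wait]  ⇒ S*(5)=53.7493
t_4: node(4,0) S=33.3153 payoff=54.5047 vs cont=54.0279 → 54.5047 [stop]  node(4,1) S=45.8279 payoff=41.9921 vs cont=41.5153 → 41.9921 [stop]  node(4,2) S=63.0400 payoff=24.7800 vs cont=26.3066 → 26.3066 [wait]  node(4,3) S=86.7166 payoff=1.1034 vs cont=12.3837 → 12.3837 [wait]  node(4,4) S=119.2857 payoff=0.0000 vs cont=3.7361 → 3.7361 [wait]  ⇒ S*(4)=45.8279
t_3: node(3,0) S=39.0739 payoff=48.7461 vs cont=48.2693 → 48.7461 [stop]  node(3,1) S=53.7493 payoff=34.0707 vs cont=34.3185 → 34.3185 [wait]  node(3,2) S=73.9366 payoff=13.8834 vs cont=19.5548 → 19.5548 [wait]  node(3,3) S=101.7057 payoff=0.0000 vs cont=8.2116 → 8.2116 [wait]  ⇒ S*(3)=39.0739
t_2: node(2,0) S=45.8279 payoff=41.9921 vs cont=41.6329 → 41.9921 [stop]  node(2,1) S=63.0400 payoff=24.7800 vs cont=27.1241 → 27.1241 [wait]  node(2,2) S=86.7166 payoff=1.1034 vs cont=14.0642 → 14.0642 [wait]  ⇒ S*(2)=45.8279
t_1: node(1,0) S=53.7493 payoff=34.0707 vs cont=34.7066 → 34.7066 [wait]  node(1,1) S=73.9366 payoff=13.8834 vs cont=20.7776 → 20.7776 [wait]  ⇒ S*(1)=-
t_0: node(0,0) S=63.0400 payoff=24.7800 vs cont=27.9063 → 27.9063 [wait]  ⇒ S*(0)=-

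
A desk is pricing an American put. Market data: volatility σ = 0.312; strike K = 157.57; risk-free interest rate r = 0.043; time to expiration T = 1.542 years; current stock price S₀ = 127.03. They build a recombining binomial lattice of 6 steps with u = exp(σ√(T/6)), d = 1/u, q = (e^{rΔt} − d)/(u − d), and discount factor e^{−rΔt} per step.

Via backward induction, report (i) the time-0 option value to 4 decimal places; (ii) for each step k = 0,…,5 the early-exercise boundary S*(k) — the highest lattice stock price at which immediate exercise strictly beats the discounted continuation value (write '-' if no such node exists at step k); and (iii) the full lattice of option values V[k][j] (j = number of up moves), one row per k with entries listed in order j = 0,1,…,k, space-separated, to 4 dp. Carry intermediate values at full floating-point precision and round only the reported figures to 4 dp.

price = 35.6853
boundary = - - 92.5811 108.4462 92.5811 108.4462
tree:
35.6853
49.1634 22.7639
64.9889 34.1543 11.6780
78.5330 49.1238 19.6802 3.7931
90.0956 64.9889 31.9770 7.6025 0.0000
99.9668 78.5330 49.1238 15.2374 0.0000 0.0000
108.3938 90.0956 64.9889 30.5400 0.0000 0.0000 0.0000

Δt=0.25700, u=1.17136, d=0.85371, q=0.49552, disc=e^(-rΔt)=0.98901
k=6 terminal: V=max(K-S,0) → 108.3938 90.0956 64.9889 30.5400 0.0000 0.0000 0.0000
k=5: j=0 S=57.6032 intr=99.9668 cont=98.2350 V=99.9668[EX]; j=1 S=79.0370 intr=78.5330 cont=76.8012 V=78.5330[EX]; j=2 S=108.4462 intr=49.1238 cont=47.3921 V=49.1238[EX]; j=3 S=148.7984 intr=8.7716 cont=15.2374 V=15.2374[hold]; j=4 S=204.1653 intr=0.0000 cont=0.0000 V=0.0000[hold]; j=5 S=280.1340 intr=0.0000 cont=0.0000 V=0.0000[hold]  S*(5)=108.4462
k=4: j=0 S=67.4744 intr=90.0956 cont=88.3639 V=90.0956[EX]; j=1 S=92.5811 intr=64.9889 cont=63.2571 V=64.9889[EX]; j=2 S=127.0300 intr=30.5400 cont=31.9770 V=31.9770[hold]; j=3 S=174.2971 intr=0.0000 cont=7.6025 V=7.6025[hold]; j=4 S=239.1519 intr=0.0000 cont=0.0000 V=0.0000[hold]  S*(4)=92.5811
k=3: j=0 S=79.0370 intr=78.5330 cont=76.8012 V=78.5330[EX]; j=1 S=108.4462 intr=49.1238 cont=48.0963 V=49.1238[EX]; j=2 S=148.7984 intr=8.7716 cont=19.6802 V=19.6802[hold]; j=3 S=204.1653 intr=0.0000 cont=3.7931 V=3.7931[hold]  S*(3)=108.4462
k=2: j=0 S=92.5811 intr=64.9889 cont=63.2571 V=64.9889[EX]; j=1 S=127.0300 intr=30.5400 cont=34.1543 V=34.1543[hold]; j=2 S=174.2971 intr=0.0000 cont=11.6780 V=11.6780[hold]  S*(2)=92.5811
k=1: j=0 S=108.4462 intr=49.1238 cont=49.1634 V=49.1634[hold]; j=1 S=148.7984 intr=8.7716 cont=22.7639 V=22.7639[hold]  S*(1)=-
k=0: j=0 S=127.0300 intr=30.5400 cont=35.6853 V=35.6853[hold]  S*(0)=-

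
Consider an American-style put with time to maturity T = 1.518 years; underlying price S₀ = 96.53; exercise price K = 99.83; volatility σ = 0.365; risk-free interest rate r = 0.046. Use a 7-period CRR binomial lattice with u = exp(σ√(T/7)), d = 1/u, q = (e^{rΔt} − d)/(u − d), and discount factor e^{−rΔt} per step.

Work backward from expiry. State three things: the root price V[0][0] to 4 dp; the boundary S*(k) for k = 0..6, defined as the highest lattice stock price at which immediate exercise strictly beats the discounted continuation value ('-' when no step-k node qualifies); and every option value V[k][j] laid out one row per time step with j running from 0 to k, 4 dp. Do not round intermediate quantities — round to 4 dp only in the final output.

price = 16.4691
boundary = - - - 57.9705 68.7109 57.9705 68.7109
tree:
16.4691
23.2769 9.6356
31.8131 14.7626 4.4324
41.8595 21.8836 7.5641 1.2242
50.9210 31.1191 12.6040 2.4100 0.0000
58.5660 41.8595 20.3103 4.7445 0.0000 0.0000
65.0161 50.9210 31.1191 9.3406 0.0000 0.0000 0.0000
70.4580 58.5660 41.8595 18.3888 0.0000 0.0000 0.0000 0.0000

params: Δt=0.21686 u=1.18527 d=0.84369 q=0.48696 e^(-rΔt)=0.99007
t_7 payoffs: 70.4580 58.5660 41.8595 18.3888 0.0000 0.0000 0.0000 0.0000
t_6: node(6,0) S=34.8139 payoff=65.0161 vs cont=64.0252 → 65.0161 [stop]  node(6,1) S=48.9090 payoff=50.9210 vs cont=49.9301 → 50.9210 [stop]  node(6,2) S=68.7109 payoff=31.1191 vs cont=30.1282 → 31.1191 [stop]  node(6,3) S=96.5300 payoff=3.3000 vs cont=9.3406 → 9.3406 [wait]  node(6,4) S=135.6122 payoff=0.0000 vs cont=0.0000 → 0.0000 [wait]  node(6,5) S=190.5178 payoff=0.0000 vs cont=0.0000 → 0.0000 [wait]  node(6,6) S=267.6530 payoff=0.0000 vs cont=0.0000 → 0.0000 [wait]  ⇒ S*(6)=68.7109
t_5: node(5,0) S=41.2640 payoff=58.5660 vs cont=57.5752 → 58.5660 [stop]  node(5,1) S=57.9705 payoff=41.8595 vs cont=40.8686 → 41.8595 [stop]  node(5,2) S=81.4412 payoff=18.3888 vs cont=20.3103 → 20.3103 [wait]  node(5,3) S=114.4144 payoff=0.0000 vs cont=4.7445 → 4.7445 [wait]  node(5,4) S=160.7375 payoff=0.0000 vs cont=0.0000 → 0.0000 [wait]  node(5,5) S=225.8155 payoff=0.0000 vs cont=0.0000 → 0.0000 [wait]  ⇒ S*(5)=57.9705
t_4: node(4,0) S=48.9090 payoff=50.9210 vs cont=49.9301 → 50.9210 [stop]  node(4,1) S=68.7109 payoff=31.1191 vs cont=31.0546 → 31.1191 [stop]  node(4,2) S=96.5300 payoff=3.3000 vs cont=12.6040 → 12.6040 [wait]  node(4,3) S=135.6122 payoff=0.0000 vs cont=2.4100 → 2.4100 [wait]  node(4,4) S=190.5178 payoff=0.0000 vs cont=0.0000 → 0.0000 [wait]  ⇒ S*(4)=68.7109
t_3: node(3,0) S=57.9705 payoff=41.8595 vs cont=40.8686 → 41.8595 [stop]  node(3,1) S=81.4412 payoff=18.3888 vs cont=21.8836 → 21.8836 [wait]  node(3,2) S=114.4144 payoff=0.0000 vs cont=7.5641 → 7.5641 [wait]  node(3,3) S=160.7375 payoff=0.0000 vs cont=1.2242 → 1.2242 [wait]  ⇒ S*(3)=57.9705
t_2: node(2,0) S=68.7109 payoff=31.1191 vs cont=31.8131 → 31.8131 [wait]  node(2,1) S=96.5300 payoff=3.3000 vs cont=14.7626 → 14.7626 [wait]  node(2,2) S=135.6122 payoff=0.0000 vs cont=4.4324 → 4.4324 [wait]  ⇒ S*(2)=-
t_1: node(1,0) S=81.4412 payoff=18.3888 vs cont=23.2769 → 23.2769 [wait]  node(1,1) S=114.4144 payoff=0.0000 vs cont=9.6356 → 9.6356 [wait]  ⇒ S*(1)=-
t_0: node(0,0) S=96.5300 payoff=3.3000 vs cont=16.4691 → 16.4691 [wait]  ⇒ S*(0)=-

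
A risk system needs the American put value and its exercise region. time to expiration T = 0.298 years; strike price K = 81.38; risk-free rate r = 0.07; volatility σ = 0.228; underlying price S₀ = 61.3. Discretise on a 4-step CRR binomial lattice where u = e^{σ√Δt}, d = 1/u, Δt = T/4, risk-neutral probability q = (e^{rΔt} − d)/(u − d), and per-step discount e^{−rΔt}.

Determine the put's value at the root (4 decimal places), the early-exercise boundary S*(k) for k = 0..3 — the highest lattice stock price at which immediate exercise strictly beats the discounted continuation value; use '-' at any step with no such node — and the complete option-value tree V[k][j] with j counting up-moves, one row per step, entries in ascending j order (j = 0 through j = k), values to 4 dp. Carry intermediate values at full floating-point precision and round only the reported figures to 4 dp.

Δt=0.07450, u=1.06421, d=0.93966, q=0.52643, disc=e^(-rΔt)=0.99480
k=4 terminal: V=max(K-S,0) → 33.5883 27.2539 20.0800 11.9552 2.7536
k=3: j=0 S=50.8604 intr=30.5196 cont=30.0963 V=30.5196[EX]; j=1 S=57.6015 intr=23.7785 cont=23.3552 V=23.7785[EX]; j=2 S=65.2360 intr=16.1440 cont=15.7207 V=16.1440[EX]; j=3 S=73.8825 intr=7.4975 cont=7.0742 V=7.4975[EX]  S*(3)=73.8825
k=2: j=0 S=54.1261 intr=27.2539 cont=26.8306 V=27.2539[EX]; j=1 S=61.3000 intr=20.0800 cont=19.6567 V=20.0800[EX]; j=2 S=69.4248 intr=11.9552 cont=11.5319 V=11.9552[EX]  S*(2)=69.4248
k=1: j=0 S=57.6015 intr=23.7785 cont=23.3552 V=23.7785[EX]; j=1 S=65.2360 intr=16.1440 cont=15.7207 V=16.1440[EX]  S*(1)=65.2360
k=0: j=0 S=61.3000 intr=20.0800 cont=19.6567 V=20.0800[EX]  S*(0)=61.3000

price = 20.0800
boundary = 61.3000 65.2360 69.4248 73.8825
tree:
20.0800
23.7785 16.1440
27.2539 20.0800 11.9552
30.5196 23.7785 16.1440 7.4975
33.5883 27.2539 20.0800 11.9552 2.7536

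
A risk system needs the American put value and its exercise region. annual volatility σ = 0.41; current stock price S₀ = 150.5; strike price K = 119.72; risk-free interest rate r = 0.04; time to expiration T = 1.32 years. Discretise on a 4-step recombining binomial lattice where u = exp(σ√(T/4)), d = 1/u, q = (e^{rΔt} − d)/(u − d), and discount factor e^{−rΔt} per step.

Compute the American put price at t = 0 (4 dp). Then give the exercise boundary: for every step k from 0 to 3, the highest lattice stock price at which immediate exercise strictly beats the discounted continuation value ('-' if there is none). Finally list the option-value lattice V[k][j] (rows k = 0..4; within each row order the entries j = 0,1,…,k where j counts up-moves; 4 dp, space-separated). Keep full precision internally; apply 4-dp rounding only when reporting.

Δt=0.33000, u=1.26558, d=0.79015, q=0.46934, disc=e^(-rΔt)=0.98689
k=4 terminal: V=max(K-S,0) → 61.0543 25.7563 0.0000 0.0000 0.0000
k=3: j=0 S=74.2458 intr=45.4742 cont=43.9042 V=45.4742[EX]; j=1 S=118.9182 intr=0.8018 cont=13.4886 V=13.4886[hold]; j=2 S=190.4691 intr=0.0000 cont=0.0000 V=0.0000[hold]; j=3 S=305.0709 intr=0.0000 cont=0.0000 V=0.0000[hold]  S*(3)=74.2458
k=2: j=0 S=93.9637 intr=25.7563 cont=30.0627 V=30.0627[hold]; j=1 S=150.5000 intr=0.0000 cont=7.0640 V=7.0640[hold]; j=2 S=241.0531 intr=0.0000 cont=0.0000 V=0.0000[hold]  S*(2)=-
k=1: j=0 S=118.9182 intr=0.8018 cont=19.0159 V=19.0159[hold]; j=1 S=190.4691 intr=0.0000 cont=3.6995 V=3.6995[hold]  S*(1)=-
k=0: j=0 S=150.5000 intr=0.0000 cont=11.6722 V=11.6722[hold]  S*(0)=-

price = 11.6722
boundary = - - - 74.2458
tree:
11.6722
19.0159 3.6995
30.0627 7.0640 0.0000
45.4742 13.4886 0.0000 0.0000
61.0543 25.7563 0.0000 0.0000 0.0000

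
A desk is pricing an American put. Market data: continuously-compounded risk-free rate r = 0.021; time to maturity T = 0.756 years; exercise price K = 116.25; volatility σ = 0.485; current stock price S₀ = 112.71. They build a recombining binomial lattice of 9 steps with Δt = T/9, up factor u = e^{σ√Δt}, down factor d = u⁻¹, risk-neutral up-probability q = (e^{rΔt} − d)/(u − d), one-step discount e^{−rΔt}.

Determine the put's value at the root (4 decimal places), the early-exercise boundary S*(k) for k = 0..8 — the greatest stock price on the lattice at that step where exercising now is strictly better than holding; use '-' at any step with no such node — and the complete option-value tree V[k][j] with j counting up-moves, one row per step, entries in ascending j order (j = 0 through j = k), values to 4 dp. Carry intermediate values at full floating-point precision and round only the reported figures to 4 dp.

params: Δt=0.08400 u=1.15093 d=0.86887 q=0.47118 e^(-rΔt)=0.99824
t_9 payoffs: 84.4419 74.1161 60.4381 42.3200 18.3201 0.0000 0.0000 0.0000 0.0000 0.0000
t_8: node(8,0) S=36.6088 payoff=79.6412 vs cont=79.4364 → 79.6412 [stop]  node(8,1) S=48.4930 payoff=67.7570 vs cont=67.5521 → 67.7570 [stop]  node(8,2) S=64.2353 payoff=52.0147 vs cont=51.8098 → 52.0147 [stop]  node(8,3) S=85.0880 payoff=31.1620 vs cont=30.9572 → 31.1620 [stop]  node(8,4) S=112.7100 payoff=3.5400 vs cont=9.6710 → 9.6710 [wait]  node(8,5) S=149.2990 payoff=0.0000 vs cont=0.0000 → 0.0000 [wait]  node(8,6) S=197.7658 payoff=0.0000 vs cont=0.0000 → 0.0000 [wait]  node(8,7) S=261.9664 payoff=0.0000 vs cont=0.0000 → 0.0000 [wait]  node(8,8) S=347.0084 payoff=0.0000 vs cont=0.0000 → 0.0000 [wait]  ⇒ S*(8)=85.0880
t_7: node(7,0) S=42.1339 payoff=74.1161 vs cont=73.9112 → 74.1161 [stop]  node(7,1) S=55.8119 payoff=60.4381 vs cont=60.2333 → 60.4381 [stop]  node(7,2) S=73.9300 payoff=42.3200 vs cont=42.1151 → 42.3200 [stop]  node(7,3) S=97.9299 payoff=18.3201 vs cont=20.9989 → 20.9989 [wait]  node(7,4) S=129.7208 payoff=0.0000 vs cont=5.1053 → 5.1053 [wait]  node(7,5) S=171.8320 payoff=0.0000 vs cont=0.0000 → 0.0000 [wait]  node(7,6) S=227.6137 payoff=0.0000 vs cont=0.0000 → 0.0000 [wait]  node(7,7) S=301.5038 payoff=0.0000 vs cont=0.0000 → 0.0000 [wait]  ⇒ S*(7)=73.9300
t_6: node(6,0) S=48.4930 payoff=67.7570 vs cont=67.5521 → 67.7570 [stop]  node(6,1) S=64.2353 payoff=52.0147 vs cont=51.8098 → 52.0147 [stop]  node(6,2) S=85.0880 payoff=31.1620 vs cont=32.2171 → 32.2171 [wait]  node(6,3) S=112.7100 payoff=3.5400 vs cont=13.4864 → 13.4864 [wait]  node(6,4) S=149.2990 payoff=0.0000 vs cont=2.6950 → 2.6950 [wait]  node(6,5) S=197.7658 payoff=0.0000 vs cont=0.0000 → 0.0000 [wait]  node(6,6) S=261.9664 payoff=0.0000 vs cont=0.0000 → 0.0000 [wait]  ⇒ S*(6)=64.2353
t_5: node(5,0) S=55.8119 payoff=60.4381 vs cont=60.2333 → 60.4381 [stop]  node(5,1) S=73.9300 payoff=42.3200 vs cont=42.6113 → 42.6113 [wait]  node(5,2) S=97.9299 payoff=18.3201 vs cont=23.3505 → 23.3505 [wait]  node(5,3) S=129.7208 payoff=0.0000 vs cont=8.3870 → 8.3870 [wait]  node(5,4) S=171.8320 payoff=0.0000 vs cont=1.4227 → 1.4227 [wait]  node(5,5) S=227.6137 payoff=0.0000 vs cont=0.0000 → 0.0000 [wait]  ⇒ S*(5)=55.8119
t_4: node(4,0) S=64.2353 payoff=52.0147 vs cont=51.9469 → 52.0147 [stop]  node(4,1) S=85.0880 payoff=31.1620 vs cont=33.4770 → 33.4770 [wait]  node(4,2) S=112.7100 payoff=3.5400 vs cont=16.2713 → 16.2713 [wait]  node(4,3) S=149.2990 payoff=0.0000 vs cont=5.0966 → 5.0966 [wait]  node(4,4) S=197.7658 payoff=0.0000 vs cont=0.7510 → 0.7510 [wait]  ⇒ S*(4)=64.2353
t_3: node(3,0) S=73.9300 payoff=42.3200 vs cont=43.2039 → 43.2039 [wait]  node(3,1) S=97.9299 payoff=18.3201 vs cont=25.3254 → 25.3254 [wait]  node(3,2) S=129.7208 payoff=0.0000 vs cont=10.9866 → 10.9866 [wait]  node(3,3) S=171.8320 payoff=0.0000 vs cont=3.0437 → 3.0437 [wait]  ⇒ S*(3)=-
t_2: node(2,0) S=85.0880 payoff=31.1620 vs cont=34.7187 → 34.7187 [wait]  node(2,1) S=112.7100 payoff=3.5400 vs cont=18.5366 → 18.5366 [wait]  node(2,2) S=149.2990 payoff=0.0000 vs cont=7.2313 → 7.2313 [wait]  ⇒ S*(2)=-
t_1: node(1,0) S=97.9299 payoff=18.3201 vs cont=27.0463 → 27.0463 [wait]  node(1,1) S=129.7208 payoff=0.0000 vs cont=13.1865 → 13.1865 [wait]  ⇒ S*(1)=-
t_0: node(0,0) S=112.7100 payoff=3.5400 vs cont=20.4798 → 20.4798 [wait]  ⇒ S*(0)=-

price = 20.4798
boundary = - - - - 64.2353 55.8119 64.2353 73.9300 85.0880
tree:
20.4798
27.0463 13.1865
34.7187 18.5366 7.2313
43.2039 25.3254 10.9866 3.0437
52.0147 33.4770 16.2713 5.0966 0.7510
60.4381 42.6113 23.3505 8.3870 1.4227 0.0000
67.7570 52.0147 32.2171 13.4864 2.6950 0.0000 0.0000
74.1161 60.4381 42.3200 20.9989 5.1053 0.0000 0.0000 0.0000
79.6412 67.7570 52.0147 31.1620 9.6710 0.0000 0.0000 0.0000 0.0000
84.4419 74.1161 60.4381 42.3200 18.3201 0.0000 0.0000 0.0000 0.0000 0.0000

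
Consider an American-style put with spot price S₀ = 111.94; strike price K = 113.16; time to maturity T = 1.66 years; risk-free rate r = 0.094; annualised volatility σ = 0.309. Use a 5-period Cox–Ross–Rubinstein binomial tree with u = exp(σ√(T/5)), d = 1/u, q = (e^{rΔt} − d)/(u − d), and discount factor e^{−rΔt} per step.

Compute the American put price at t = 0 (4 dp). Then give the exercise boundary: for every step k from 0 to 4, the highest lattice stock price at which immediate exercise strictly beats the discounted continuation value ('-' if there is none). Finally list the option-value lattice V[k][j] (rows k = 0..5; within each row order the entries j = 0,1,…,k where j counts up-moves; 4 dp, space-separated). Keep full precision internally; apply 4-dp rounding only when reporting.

price = 12.2840
boundary = - - 78.4040 65.6167 78.4040
tree:
12.2840
21.0505 5.6560
34.7560 10.7958 1.6799
47.5433 19.8952 3.8022 0.0000
58.2450 34.7560 8.6055 0.0000 0.0000
67.2013 47.5433 19.4768 0.0000 0.0000 0.0000

Δt=0.33200  u=1.19488  d=0.83691  q=0.54416  discount=0.96927
step 5 (expiry): payoffs max(K−S,0) = 67.2013 47.5433 19.4768 0.0000 0.0000 0.0000
step 4: (k=4,j=0): S=54.9150, (K−S)⁺=58.2450, hold=54.7680 ⇒ V=58.2450 exercise | (k=4,j=1): S=78.4040, (K−S)⁺=34.7560, hold=31.2790 ⇒ V=34.7560 exercise | (k=4,j=2): S=111.9400, (K−S)⁺=1.2200, hold=8.6055 ⇒ V=8.6055 continue | (k=4,j=3): S=159.8205, (K−S)⁺=0.0000, hold=0.0000 ⇒ V=0.0000 continue | (k=4,j=4): S=228.1810, (K−S)⁺=0.0000, hold=0.0000 ⇒ V=0.0000 continue  boundary S*=78.4040
step 3: (k=3,j=0): S=65.6167, (K−S)⁺=47.5433, hold=44.0663 ⇒ V=47.5433 exercise | (k=3,j=1): S=93.6832, (K−S)⁺=19.4768, hold=19.8952 ⇒ V=19.8952 continue | (k=3,j=2): S=133.7546, (K−S)⁺=0.0000, hold=3.8022 ⇒ V=3.8022 continue | (k=3,j=3): S=190.9660, (K−S)⁺=0.0000, hold=0.0000 ⇒ V=0.0000 continue  boundary S*=65.6167
step 2: (k=2,j=0): S=78.4040, (K−S)⁺=34.7560, hold=31.4998 ⇒ V=34.7560 exercise | (k=2,j=1): S=111.9400, (K−S)⁺=1.2200, hold=10.7958 ⇒ V=10.7958 continue | (k=2,j=2): S=159.8205, (K−S)⁺=0.0000, hold=1.6799 ⇒ V=1.6799 continue  boundary S*=78.4040
step 1: (k=1,j=0): S=93.6832, (K−S)⁺=19.4768, hold=21.0505 ⇒ V=21.0505 continue | (k=1,j=1): S=133.7546, (K−S)⁺=0.0000, hold=5.6560 ⇒ V=5.6560 continue  boundary S*=-
step 0: (k=0,j=0): S=111.9400, (K−S)⁺=1.2200, hold=12.2840 ⇒ V=12.2840 continue  boundary S*=-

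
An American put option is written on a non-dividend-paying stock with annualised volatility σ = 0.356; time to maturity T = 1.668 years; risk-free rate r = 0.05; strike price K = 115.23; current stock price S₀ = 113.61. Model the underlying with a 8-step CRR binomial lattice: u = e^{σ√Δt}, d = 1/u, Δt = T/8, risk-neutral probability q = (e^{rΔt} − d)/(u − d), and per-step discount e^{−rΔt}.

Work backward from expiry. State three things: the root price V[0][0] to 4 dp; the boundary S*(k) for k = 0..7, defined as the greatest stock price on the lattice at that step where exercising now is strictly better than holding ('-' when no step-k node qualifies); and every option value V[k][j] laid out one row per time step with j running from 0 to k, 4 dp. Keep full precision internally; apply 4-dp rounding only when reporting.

params: Δt=0.20850 u=1.17651 d=0.84997 q=0.49154 e^(-rΔt)=0.98963
t_8 payoffs: 84.2815 72.3916 55.9337 33.1529 1.6200 0.0000 0.0000 0.0000 0.0000
t_7: node(7,0) S=36.4113 payoff=78.8187 vs cont=77.6237 → 78.8187 [stop]  node(7,1) S=50.4000 payoff=64.8300 vs cont=63.6350 → 64.8300 [stop]  node(7,2) S=69.7630 payoff=45.4670 vs cont=44.2720 → 45.4670 [stop]  node(7,3) S=96.5649 payoff=18.6651 vs cont=17.4700 → 18.6651 [stop]  node(7,4) S=133.6638 payoff=0.0000 vs cont=0.8152 → 0.8152 [wait]  node(7,5) S=185.0155 payoff=0.0000 vs cont=0.0000 → 0.0000 [wait]  node(7,6) S=256.0958 payoff=0.0000 vs cont=0.0000 → 0.0000 [wait]  node(7,7) S=354.4841 payoff=0.0000 vs cont=0.0000 → 0.0000 [wait]  ⇒ S*(7)=96.5649
t_6: node(6,0) S=42.8384 payoff=72.3916 vs cont=71.1965 → 72.3916 [stop]  node(6,1) S=59.2963 payoff=55.9337 vs cont=54.7386 → 55.9337 [stop]  node(6,2) S=82.0771 payoff=33.1529 vs cont=31.9578 → 33.1529 [stop]  node(6,3) S=113.6100 payoff=1.6200 vs cont=9.7885 → 9.7885 [wait]  node(6,4) S=157.2573 payoff=0.0000 vs cont=0.4102 → 0.4102 [wait]  node(6,5) S=217.6734 payoff=0.0000 vs cont=0.0000 → 0.0000 [wait]  node(6,6) S=301.3003 payoff=0.0000 vs cont=0.0000 → 0.0000 [wait]  ⇒ S*(6)=82.0771
t_5: node(5,0) S=50.4000 payoff=64.8300 vs cont=63.6350 → 64.8300 [stop]  node(5,1) S=69.7630 payoff=45.4670 vs cont=44.2720 → 45.4670 [stop]  node(5,2) S=96.5649 payoff=18.6651 vs cont=21.4436 → 21.4436 [wait]  node(5,3) S=133.6638 payoff=0.0000 vs cont=5.1250 → 5.1250 [wait]  node(5,4) S=185.0155 payoff=0.0000 vs cont=0.2064 → 0.2064 [wait]  node(5,5) S=256.0958 payoff=0.0000 vs cont=0.0000 → 0.0000 [wait]  ⇒ S*(5)=69.7630
t_4: node(4,0) S=59.2963 payoff=55.9337 vs cont=54.7386 → 55.9337 [stop]  node(4,1) S=82.0771 payoff=33.1529 vs cont=33.3094 → 33.3094 [wait]  node(4,2) S=113.6100 payoff=1.6200 vs cont=13.2831 → 13.2831 [wait]  node(4,3) S=157.2573 payoff=0.0000 vs cont=2.6792 → 2.6792 [wait]  node(4,4) S=217.6734 payoff=0.0000 vs cont=0.1039 → 0.1039 [wait]  ⇒ S*(4)=59.2963
t_3: node(3,0) S=69.7630 payoff=45.4670 vs cont=44.3481 → 45.4670 [stop]  node(3,1) S=96.5649 payoff=18.6651 vs cont=23.2223 → 23.2223 [wait]  node(3,2) S=133.6638 payoff=0.0000 vs cont=7.9871 → 7.9871 [wait]  node(3,3) S=185.0155 payoff=0.0000 vs cont=1.3986 → 1.3986 [wait]  ⇒ S*(3)=69.7630
t_2: node(2,0) S=82.0771 payoff=33.1529 vs cont=34.1746 → 34.1746 [wait]  node(2,1) S=113.6100 payoff=1.6200 vs cont=15.5704 → 15.5704 [wait]  node(2,2) S=157.2573 payoff=0.0000 vs cont=4.6994 → 4.6994 [wait]  ⇒ S*(2)=-
t_1: node(1,0) S=96.5649 payoff=18.6651 vs cont=24.7703 → 24.7703 [wait]  node(1,1) S=133.6638 payoff=0.0000 vs cont=10.1208 → 10.1208 [wait]  ⇒ S*(1)=-
t_0: node(0,0) S=113.6100 payoff=1.6200 vs cont=17.3872 → 17.3872 [wait]  ⇒ S*(0)=-

price = 17.3872
boundary = - - - 69.7630 59.2963 69.7630 82.0771 96.5649
tree:
17.3872
24.7703 10.1208
34.1746 15.5704 4.6994
45.4670 23.2223 7.9871 1.3986
55.9337 33.3094 13.2831 2.6792 0.1039
64.8300 45.4670 21.4436 5.1250 0.2064 0.0000
72.3916 55.9337 33.1529 9.7885 0.4102 0.0000 0.0000
78.8187 64.8300 45.4670 18.6651 0.8152 0.0000 0.0000 0.0000
84.2815 72.3916 55.9337 33.1529 1.6200 0.0000 0.0000 0.0000 0.0000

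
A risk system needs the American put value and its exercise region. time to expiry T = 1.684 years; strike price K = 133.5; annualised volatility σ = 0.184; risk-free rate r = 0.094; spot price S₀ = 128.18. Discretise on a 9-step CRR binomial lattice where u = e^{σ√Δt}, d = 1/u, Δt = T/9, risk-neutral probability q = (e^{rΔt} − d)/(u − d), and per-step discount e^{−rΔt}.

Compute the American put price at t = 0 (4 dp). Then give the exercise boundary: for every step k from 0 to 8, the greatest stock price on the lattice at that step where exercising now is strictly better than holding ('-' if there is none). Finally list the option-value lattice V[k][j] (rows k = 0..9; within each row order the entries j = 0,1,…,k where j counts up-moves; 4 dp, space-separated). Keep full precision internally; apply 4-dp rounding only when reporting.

price = 8.7866
boundary = - 118.3734 109.3170 118.3734 109.3170 118.3734 109.3170 118.3734 109.3170
tree:
8.7866
15.1266 4.6710
24.1830 8.5348 2.1423
32.5464 15.1266 4.2378 0.7592
40.2701 24.1830 8.1494 1.6631 0.1577
47.4028 32.5464 15.1266 3.5746 0.3927 0.0000
53.9898 40.2701 24.1830 7.4885 0.9784 0.0000 0.0000
60.0728 47.4028 32.5464 15.1266 2.4374 0.0000 0.0000 0.0000
65.6905 53.9898 40.2701 24.1830 6.0720 0.0000 0.0000 0.0000 0.0000
70.8784 60.0728 47.4028 32.5464 15.1266 0.0000 0.0000 0.0000 0.0000 0.0000

params: Δt=0.18711 u=1.08284 d=0.92349 q=0.59146 e^(-rΔt)=0.98257
t_9 payoffs: 70.8784 60.0728 47.4028 32.5464 15.1266 0.0000 0.0000 0.0000 0.0000 0.0000
t_8: node(8,0) S=67.8095 payoff=65.6905 vs cont=63.3630 → 65.6905 [stop]  node(8,1) S=79.5102 payoff=53.9898 vs cont=51.6623 → 53.9898 [stop]  node(8,2) S=93.2299 payoff=40.2701 vs cont=37.9425 → 40.2701 [stop]  node(8,3) S=109.3170 payoff=24.1830 vs cont=21.8554 → 24.1830 [stop]  node(8,4) S=128.1800 payoff=5.3200 vs cont=6.0720 → 6.0720 [wait]  node(8,5) S=150.2978 payoff=0.0000 vs cont=0.0000 → 0.0000 [wait]  node(8,6) S=176.2322 payoff=0.0000 vs cont=0.0000 → 0.0000 [wait]  node(8,7) S=206.6415 payoff=0.0000 vs cont=0.0000 → 0.0000 [wait]  node(8,8) S=242.2981 payoff=0.0000 vs cont=0.0000 → 0.0000 [wait]  ⇒ S*(8)=109.3170
t_7: node(7,0) S=73.4272 payoff=60.0728 vs cont=57.7453 → 60.0728 [stop]  node(7,1) S=86.0972 payoff=47.4028 vs cont=45.0752 → 47.4028 [stop]  node(7,2) S=100.9536 payoff=32.5464 vs cont=30.2189 → 32.5464 [stop]  node(7,3) S=118.3734 payoff=15.1266 vs cont=13.2361 → 15.1266 [stop]  node(7,4) S=138.7990 payoff=0.0000 vs cont=2.4374 → 2.4374 [wait]  node(7,5) S=162.7492 payoff=0.0000 vs cont=0.0000 → 0.0000 [wait]  node(7,6) S=190.8321 payoff=0.0000 vs cont=0.0000 → 0.0000 [wait]  node(7,7) S=223.7607 payoff=0.0000 vs cont=0.0000 → 0.0000 [wait]  ⇒ S*(7)=118.3734
t_6: node(6,0) S=79.5102 payoff=53.9898 vs cont=51.6623 → 53.9898 [stop]  node(6,1) S=93.2299 payoff=40.2701 vs cont=37.9425 → 40.2701 [stop]  node(6,2) S=109.3170 payoff=24.1830 vs cont=21.8554 → 24.1830 [stop]  node(6,3) S=128.1800 payoff=5.3200 vs cont=7.4885 → 7.4885 [wait]  node(6,4) S=150.2978 payoff=0.0000 vs cont=0.9784 → 0.9784 [wait]  node(6,5) S=176.2322 payoff=0.0000 vs cont=0.0000 → 0.0000 [wait]  node(6,6) S=206.6415 payoff=0.0000 vs cont=0.0000 → 0.0000 [wait]  ⇒ S*(6)=109.3170
t_5: node(5,0) S=86.0972 payoff=47.4028 vs cont=45.0752 → 47.4028 [stop]  node(5,1) S=100.9536 payoff=32.5464 vs cont=30.2189 → 32.5464 [stop]  node(5,2) S=118.3734 payoff=15.1266 vs cont=14.0593 → 15.1266 [stop]  node(5,3) S=138.7990 payoff=0.0000 vs cont=3.5746 → 3.5746 [wait]  node(5,4) S=162.7492 payoff=0.0000 vs cont=0.3927 → 0.3927 [wait]  node(5,5) S=190.8321 payoff=0.0000 vs cont=0.0000 → 0.0000 [wait]  ⇒ S*(5)=118.3734
t_4: node(4,0) S=93.2299 payoff=40.2701 vs cont=37.9425 → 40.2701 [stop]  node(4,1) S=109.3170 payoff=24.1830 vs cont=21.8554 → 24.1830 [stop]  node(4,2) S=128.1800 payoff=5.3200 vs cont=8.1494 → 8.1494 [wait]  node(4,3) S=150.2978 payoff=0.0000 vs cont=1.6631 → 1.6631 [wait]  node(4,4) S=176.2322 payoff=0.0000 vs cont=0.1577 → 0.1577 [wait]  ⇒ S*(4)=109.3170
t_3: node(3,0) S=100.9536 payoff=32.5464 vs cont=30.2189 → 32.5464 [stop]  node(3,1) S=118.3734 payoff=15.1266 vs cont=14.4434 → 15.1266 [stop]  node(3,2) S=138.7990 payoff=0.0000 vs cont=4.2378 → 4.2378 [wait]  node(3,3) S=162.7492 payoff=0.0000 vs cont=0.7592 → 0.7592 [wait]  ⇒ S*(3)=118.3734
t_2: node(2,0) S=109.3170 payoff=24.1830 vs cont=21.8554 → 24.1830 [stop]  node(2,1) S=128.1800 payoff=5.3200 vs cont=8.5348 → 8.5348 [wait]  node(2,2) S=150.2978 payoff=0.0000 vs cont=2.1423 → 2.1423 [wait]  ⇒ S*(2)=109.3170
t_1: node(1,0) S=118.3734 payoff=15.1266 vs cont=14.6674 → 15.1266 [stop]  node(1,1) S=138.7990 payoff=0.0000 vs cont=4.6710 → 4.6710 [wait]  ⇒ S*(1)=118.3734
t_0: node(0,0) S=128.1800 payoff=5.3200 vs cont=8.7866 → 8.7866 [wait]  ⇒ S*(0)=-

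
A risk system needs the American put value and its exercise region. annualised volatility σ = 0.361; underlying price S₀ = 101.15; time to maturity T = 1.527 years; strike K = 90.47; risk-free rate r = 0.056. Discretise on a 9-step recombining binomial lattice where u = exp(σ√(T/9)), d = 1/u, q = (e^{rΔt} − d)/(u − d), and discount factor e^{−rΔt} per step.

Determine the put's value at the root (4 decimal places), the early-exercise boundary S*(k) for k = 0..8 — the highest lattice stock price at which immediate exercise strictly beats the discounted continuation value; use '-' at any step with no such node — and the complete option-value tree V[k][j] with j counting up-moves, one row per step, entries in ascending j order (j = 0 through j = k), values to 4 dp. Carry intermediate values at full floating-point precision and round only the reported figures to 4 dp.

price = 9.3597
boundary = - - - - 55.8021 64.7485 55.8021 64.7485 75.1291
tree:
9.3597
13.5866 5.2259
19.1851 8.1342 2.3582
26.2496 12.3444 3.9937 0.7344
34.6679 18.1635 6.6430 1.3665 0.1034
42.3781 25.7215 10.7994 2.5287 0.2066 0.0000
49.0230 34.6679 17.0286 4.6495 0.4129 0.0000 0.0000
54.7498 42.3781 25.7215 8.4842 0.8251 0.0000 0.0000 0.0000
59.6852 49.0230 34.6679 15.3409 1.6491 0.0000 0.0000 0.0000 0.0000
63.9388 54.7498 42.3781 25.7215 3.2960 0.0000 0.0000 0.0000 0.0000 0.0000

params: Δt=0.16967 u=1.16032 d=0.86183 q=0.49488 e^(-rΔt)=0.99054
t_9 payoffs: 63.9388 54.7498 42.3781 25.7215 3.2960 0.0000 0.0000 0.0000 0.0000 0.0000
t_8: node(8,0) S=30.7848 payoff=59.6852 vs cont=58.8297 → 59.6852 [stop]  node(8,1) S=41.4470 payoff=49.0230 vs cont=48.1675 → 49.0230 [stop]  node(8,2) S=55.8021 payoff=34.6679 vs cont=33.8124 → 34.6679 [stop]  node(8,3) S=75.1291 payoff=15.3409 vs cont=14.4854 → 15.3409 [stop]  node(8,4) S=101.1500 payoff=0.0000 vs cont=1.6491 → 1.6491 [wait]  node(8,5) S=136.1832 payoff=0.0000 vs cont=0.0000 → 0.0000 [wait]  node(8,6) S=183.3500 payoff=0.0000 vs cont=0.0000 → 0.0000 [wait]  node(8,7) S=246.8531 payoff=0.0000 vs cont=0.0000 → 0.0000 [wait]  node(8,8) S=332.3503 payoff=0.0000 vs cont=0.0000 → 0.0000 [wait]  ⇒ S*(8)=75.1291
t_7: node(7,0) S=35.7202 payoff=54.7498 vs cont=53.8942 → 54.7498 [stop]  node(7,1) S=48.0919 payoff=42.3781 vs cont=41.5226 → 42.3781 [stop]  node(7,2) S=64.7485 payoff=25.7215 vs cont=24.8660 → 25.7215 [stop]  node(7,3) S=87.1740 payoff=3.2960 vs cont=8.4842 → 8.4842 [wait]  node(7,4) S=117.3666 payoff=0.0000 vs cont=0.8251 → 0.8251 [wait]  node(7,5) S=158.0164 payoff=0.0000 vs cont=0.0000 → 0.0000 [wait]  node(7,6) S=212.7452 payoff=0.0000 vs cont=0.0000 → 0.0000 [wait]  node(7,7) S=286.4292 payoff=0.0000 vs cont=0.0000 → 0.0000 [wait]  ⇒ S*(7)=64.7485
t_6: node(6,0) S=41.4470 payoff=49.0230 vs cont=48.1675 → 49.0230 [stop]  node(6,1) S=55.8021 payoff=34.6679 vs cont=33.8124 → 34.6679 [stop]  node(6,2) S=75.1291 payoff=15.3409 vs cont=17.0286 → 17.0286 [wait]  node(6,3) S=101.1500 payoff=0.0000 vs cont=4.6495 → 4.6495 [wait]  node(6,4) S=136.1832 payoff=0.0000 vs cont=0.4129 → 0.4129 [wait]  node(6,5) S=183.3500 payoff=0.0000 vs cont=0.0000 → 0.0000 [wait]  node(6,6) S=246.8531 payoff=0.0000 vs cont=0.0000 → 0.0000 [wait]  ⇒ S*(6)=55.8021
t_5: node(5,0) S=48.0919 payoff=42.3781 vs cont=41.5226 → 42.3781 [stop]  node(5,1) S=64.7485 payoff=25.7215 vs cont=25.6933 → 25.7215 [stop]  node(5,2) S=87.1740 payoff=3.2960 vs cont=10.7994 → 10.7994 [wait]  node(5,3) S=117.3666 payoff=0.0000 vs cont=2.5287 → 2.5287 [wait]  node(5,4) S=158.0164 payoff=0.0000 vs cont=0.2066 → 0.2066 [wait]  node(5,5) S=212.7452 payoff=0.0000 vs cont=0.0000 → 0.0000 [wait]  ⇒ S*(5)=64.7485
t_4: node(4,0) S=55.8021 payoff=34.6679 vs cont=33.8124 → 34.6679 [stop]  node(4,1) S=75.1291 payoff=15.3409 vs cont=18.1635 → 18.1635 [wait]  node(4,2) S=101.1500 payoff=0.0000 vs cont=6.6430 → 6.6430 [wait]  node(4,3) S=136.1832 payoff=0.0000 vs cont=1.3665 → 1.3665 [wait]  node(4,4) S=183.3500 payoff=0.0000 vs cont=0.1034 → 0.1034 [wait]  ⇒ S*(4)=55.8021
t_3: node(3,0) S=64.7485 payoff=25.7215 vs cont=26.2496 → 26.2496 [wait]  node(3,1) S=87.1740 payoff=3.2960 vs cont=12.3444 → 12.3444 [wait]  node(3,2) S=117.3666 payoff=0.0000 vs cont=3.9937 → 3.9937 [wait]  node(3,3) S=158.0164 payoff=0.0000 vs cont=0.7344 → 0.7344 [wait]  ⇒ S*(3)=-
t_2: node(2,0) S=75.1291 payoff=15.3409 vs cont=19.1851 → 19.1851 [wait]  node(2,1) S=101.1500 payoff=0.0000 vs cont=8.1342 → 8.1342 [wait]  node(2,2) S=136.1832 payoff=0.0000 vs cont=2.3582 → 2.3582 [wait]  ⇒ S*(2)=-
t_1: node(1,0) S=87.1740 payoff=3.2960 vs cont=13.5866 → 13.5866 [wait]  node(1,1) S=117.3666 payoff=0.0000 vs cont=5.2259 → 5.2259 [wait]  ⇒ S*(1)=-
t_0: node(0,0) S=101.1500 payoff=0.0000 vs cont=9.3597 → 9.3597 [wait]  ⇒ S*(0)=-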